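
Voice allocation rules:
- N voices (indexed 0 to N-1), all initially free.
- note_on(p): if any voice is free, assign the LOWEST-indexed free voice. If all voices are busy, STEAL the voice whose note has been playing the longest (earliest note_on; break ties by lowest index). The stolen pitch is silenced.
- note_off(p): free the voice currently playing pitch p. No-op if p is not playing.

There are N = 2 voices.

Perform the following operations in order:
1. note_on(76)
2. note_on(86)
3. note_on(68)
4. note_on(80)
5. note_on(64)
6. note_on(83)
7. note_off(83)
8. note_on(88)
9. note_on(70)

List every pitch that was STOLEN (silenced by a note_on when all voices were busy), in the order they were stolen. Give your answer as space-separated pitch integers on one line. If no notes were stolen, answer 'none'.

Answer: 76 86 68 80 64

Derivation:
Op 1: note_on(76): voice 0 is free -> assigned | voices=[76 -]
Op 2: note_on(86): voice 1 is free -> assigned | voices=[76 86]
Op 3: note_on(68): all voices busy, STEAL voice 0 (pitch 76, oldest) -> assign | voices=[68 86]
Op 4: note_on(80): all voices busy, STEAL voice 1 (pitch 86, oldest) -> assign | voices=[68 80]
Op 5: note_on(64): all voices busy, STEAL voice 0 (pitch 68, oldest) -> assign | voices=[64 80]
Op 6: note_on(83): all voices busy, STEAL voice 1 (pitch 80, oldest) -> assign | voices=[64 83]
Op 7: note_off(83): free voice 1 | voices=[64 -]
Op 8: note_on(88): voice 1 is free -> assigned | voices=[64 88]
Op 9: note_on(70): all voices busy, STEAL voice 0 (pitch 64, oldest) -> assign | voices=[70 88]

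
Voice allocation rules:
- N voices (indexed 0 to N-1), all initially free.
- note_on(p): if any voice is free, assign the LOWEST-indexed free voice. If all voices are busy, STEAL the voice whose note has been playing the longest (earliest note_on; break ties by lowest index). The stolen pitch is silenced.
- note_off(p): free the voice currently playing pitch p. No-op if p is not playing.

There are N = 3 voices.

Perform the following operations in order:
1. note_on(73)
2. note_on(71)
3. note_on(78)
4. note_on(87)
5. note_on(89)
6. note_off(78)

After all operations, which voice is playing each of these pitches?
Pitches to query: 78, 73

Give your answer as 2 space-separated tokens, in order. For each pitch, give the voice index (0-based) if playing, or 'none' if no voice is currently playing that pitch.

Answer: none none

Derivation:
Op 1: note_on(73): voice 0 is free -> assigned | voices=[73 - -]
Op 2: note_on(71): voice 1 is free -> assigned | voices=[73 71 -]
Op 3: note_on(78): voice 2 is free -> assigned | voices=[73 71 78]
Op 4: note_on(87): all voices busy, STEAL voice 0 (pitch 73, oldest) -> assign | voices=[87 71 78]
Op 5: note_on(89): all voices busy, STEAL voice 1 (pitch 71, oldest) -> assign | voices=[87 89 78]
Op 6: note_off(78): free voice 2 | voices=[87 89 -]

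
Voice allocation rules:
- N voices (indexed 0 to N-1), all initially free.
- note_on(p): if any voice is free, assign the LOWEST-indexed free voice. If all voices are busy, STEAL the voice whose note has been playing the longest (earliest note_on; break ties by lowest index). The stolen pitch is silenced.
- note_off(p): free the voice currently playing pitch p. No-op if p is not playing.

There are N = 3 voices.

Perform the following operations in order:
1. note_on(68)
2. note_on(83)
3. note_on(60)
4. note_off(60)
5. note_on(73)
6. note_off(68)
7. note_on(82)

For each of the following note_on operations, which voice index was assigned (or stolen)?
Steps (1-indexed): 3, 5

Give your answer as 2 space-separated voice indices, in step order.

Op 1: note_on(68): voice 0 is free -> assigned | voices=[68 - -]
Op 2: note_on(83): voice 1 is free -> assigned | voices=[68 83 -]
Op 3: note_on(60): voice 2 is free -> assigned | voices=[68 83 60]
Op 4: note_off(60): free voice 2 | voices=[68 83 -]
Op 5: note_on(73): voice 2 is free -> assigned | voices=[68 83 73]
Op 6: note_off(68): free voice 0 | voices=[- 83 73]
Op 7: note_on(82): voice 0 is free -> assigned | voices=[82 83 73]

Answer: 2 2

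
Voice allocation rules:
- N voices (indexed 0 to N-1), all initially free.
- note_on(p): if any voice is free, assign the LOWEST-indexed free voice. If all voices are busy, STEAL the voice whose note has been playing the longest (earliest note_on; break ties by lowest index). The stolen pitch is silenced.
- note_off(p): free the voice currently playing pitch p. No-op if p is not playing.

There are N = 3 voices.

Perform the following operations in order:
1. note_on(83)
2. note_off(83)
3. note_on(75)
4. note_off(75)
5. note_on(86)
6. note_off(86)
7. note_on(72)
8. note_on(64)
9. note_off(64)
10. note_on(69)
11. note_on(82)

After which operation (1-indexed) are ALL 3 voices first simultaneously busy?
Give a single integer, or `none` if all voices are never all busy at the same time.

Op 1: note_on(83): voice 0 is free -> assigned | voices=[83 - -]
Op 2: note_off(83): free voice 0 | voices=[- - -]
Op 3: note_on(75): voice 0 is free -> assigned | voices=[75 - -]
Op 4: note_off(75): free voice 0 | voices=[- - -]
Op 5: note_on(86): voice 0 is free -> assigned | voices=[86 - -]
Op 6: note_off(86): free voice 0 | voices=[- - -]
Op 7: note_on(72): voice 0 is free -> assigned | voices=[72 - -]
Op 8: note_on(64): voice 1 is free -> assigned | voices=[72 64 -]
Op 9: note_off(64): free voice 1 | voices=[72 - -]
Op 10: note_on(69): voice 1 is free -> assigned | voices=[72 69 -]
Op 11: note_on(82): voice 2 is free -> assigned | voices=[72 69 82]

Answer: 11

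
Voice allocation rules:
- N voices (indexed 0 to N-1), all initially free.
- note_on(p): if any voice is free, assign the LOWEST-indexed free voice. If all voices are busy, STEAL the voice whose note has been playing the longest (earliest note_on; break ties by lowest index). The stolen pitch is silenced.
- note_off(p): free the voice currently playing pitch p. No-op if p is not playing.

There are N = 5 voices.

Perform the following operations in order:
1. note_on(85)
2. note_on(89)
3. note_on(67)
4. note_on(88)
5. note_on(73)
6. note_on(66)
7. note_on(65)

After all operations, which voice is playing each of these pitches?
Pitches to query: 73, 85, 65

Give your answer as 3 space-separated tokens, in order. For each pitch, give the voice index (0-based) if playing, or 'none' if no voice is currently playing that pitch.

Op 1: note_on(85): voice 0 is free -> assigned | voices=[85 - - - -]
Op 2: note_on(89): voice 1 is free -> assigned | voices=[85 89 - - -]
Op 3: note_on(67): voice 2 is free -> assigned | voices=[85 89 67 - -]
Op 4: note_on(88): voice 3 is free -> assigned | voices=[85 89 67 88 -]
Op 5: note_on(73): voice 4 is free -> assigned | voices=[85 89 67 88 73]
Op 6: note_on(66): all voices busy, STEAL voice 0 (pitch 85, oldest) -> assign | voices=[66 89 67 88 73]
Op 7: note_on(65): all voices busy, STEAL voice 1 (pitch 89, oldest) -> assign | voices=[66 65 67 88 73]

Answer: 4 none 1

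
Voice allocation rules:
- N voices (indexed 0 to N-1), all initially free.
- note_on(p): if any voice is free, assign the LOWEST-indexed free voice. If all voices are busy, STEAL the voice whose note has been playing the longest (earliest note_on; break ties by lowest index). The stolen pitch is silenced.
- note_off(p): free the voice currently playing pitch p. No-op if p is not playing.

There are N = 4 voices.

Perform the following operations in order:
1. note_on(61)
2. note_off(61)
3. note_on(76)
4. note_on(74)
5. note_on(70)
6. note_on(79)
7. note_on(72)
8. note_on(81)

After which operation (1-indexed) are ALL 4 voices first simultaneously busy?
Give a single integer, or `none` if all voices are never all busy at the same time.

Answer: 6

Derivation:
Op 1: note_on(61): voice 0 is free -> assigned | voices=[61 - - -]
Op 2: note_off(61): free voice 0 | voices=[- - - -]
Op 3: note_on(76): voice 0 is free -> assigned | voices=[76 - - -]
Op 4: note_on(74): voice 1 is free -> assigned | voices=[76 74 - -]
Op 5: note_on(70): voice 2 is free -> assigned | voices=[76 74 70 -]
Op 6: note_on(79): voice 3 is free -> assigned | voices=[76 74 70 79]
Op 7: note_on(72): all voices busy, STEAL voice 0 (pitch 76, oldest) -> assign | voices=[72 74 70 79]
Op 8: note_on(81): all voices busy, STEAL voice 1 (pitch 74, oldest) -> assign | voices=[72 81 70 79]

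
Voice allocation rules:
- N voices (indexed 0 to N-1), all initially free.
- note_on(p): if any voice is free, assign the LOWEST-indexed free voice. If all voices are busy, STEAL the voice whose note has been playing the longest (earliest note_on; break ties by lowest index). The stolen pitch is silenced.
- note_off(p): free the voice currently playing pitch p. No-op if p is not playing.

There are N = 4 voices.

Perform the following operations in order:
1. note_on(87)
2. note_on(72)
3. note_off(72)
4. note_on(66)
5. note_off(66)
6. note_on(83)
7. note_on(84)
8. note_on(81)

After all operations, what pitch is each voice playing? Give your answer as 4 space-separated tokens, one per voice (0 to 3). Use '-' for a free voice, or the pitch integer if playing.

Answer: 87 83 84 81

Derivation:
Op 1: note_on(87): voice 0 is free -> assigned | voices=[87 - - -]
Op 2: note_on(72): voice 1 is free -> assigned | voices=[87 72 - -]
Op 3: note_off(72): free voice 1 | voices=[87 - - -]
Op 4: note_on(66): voice 1 is free -> assigned | voices=[87 66 - -]
Op 5: note_off(66): free voice 1 | voices=[87 - - -]
Op 6: note_on(83): voice 1 is free -> assigned | voices=[87 83 - -]
Op 7: note_on(84): voice 2 is free -> assigned | voices=[87 83 84 -]
Op 8: note_on(81): voice 3 is free -> assigned | voices=[87 83 84 81]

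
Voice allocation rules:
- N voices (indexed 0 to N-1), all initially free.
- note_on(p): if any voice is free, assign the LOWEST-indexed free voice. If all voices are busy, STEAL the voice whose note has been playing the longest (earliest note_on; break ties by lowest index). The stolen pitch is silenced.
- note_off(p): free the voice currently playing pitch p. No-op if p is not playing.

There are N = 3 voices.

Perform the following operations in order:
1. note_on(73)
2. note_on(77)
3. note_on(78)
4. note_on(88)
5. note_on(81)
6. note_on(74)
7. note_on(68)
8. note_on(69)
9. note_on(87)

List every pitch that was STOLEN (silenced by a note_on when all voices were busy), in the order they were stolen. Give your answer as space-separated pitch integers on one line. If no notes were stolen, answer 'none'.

Op 1: note_on(73): voice 0 is free -> assigned | voices=[73 - -]
Op 2: note_on(77): voice 1 is free -> assigned | voices=[73 77 -]
Op 3: note_on(78): voice 2 is free -> assigned | voices=[73 77 78]
Op 4: note_on(88): all voices busy, STEAL voice 0 (pitch 73, oldest) -> assign | voices=[88 77 78]
Op 5: note_on(81): all voices busy, STEAL voice 1 (pitch 77, oldest) -> assign | voices=[88 81 78]
Op 6: note_on(74): all voices busy, STEAL voice 2 (pitch 78, oldest) -> assign | voices=[88 81 74]
Op 7: note_on(68): all voices busy, STEAL voice 0 (pitch 88, oldest) -> assign | voices=[68 81 74]
Op 8: note_on(69): all voices busy, STEAL voice 1 (pitch 81, oldest) -> assign | voices=[68 69 74]
Op 9: note_on(87): all voices busy, STEAL voice 2 (pitch 74, oldest) -> assign | voices=[68 69 87]

Answer: 73 77 78 88 81 74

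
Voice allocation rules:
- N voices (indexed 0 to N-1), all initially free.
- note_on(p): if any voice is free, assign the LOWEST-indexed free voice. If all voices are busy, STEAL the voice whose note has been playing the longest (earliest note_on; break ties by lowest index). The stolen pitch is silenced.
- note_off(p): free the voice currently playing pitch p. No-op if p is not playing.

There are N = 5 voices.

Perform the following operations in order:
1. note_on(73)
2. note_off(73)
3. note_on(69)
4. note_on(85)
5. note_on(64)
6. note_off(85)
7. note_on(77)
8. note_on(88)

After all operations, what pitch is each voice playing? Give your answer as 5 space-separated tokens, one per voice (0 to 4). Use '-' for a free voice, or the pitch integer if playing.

Op 1: note_on(73): voice 0 is free -> assigned | voices=[73 - - - -]
Op 2: note_off(73): free voice 0 | voices=[- - - - -]
Op 3: note_on(69): voice 0 is free -> assigned | voices=[69 - - - -]
Op 4: note_on(85): voice 1 is free -> assigned | voices=[69 85 - - -]
Op 5: note_on(64): voice 2 is free -> assigned | voices=[69 85 64 - -]
Op 6: note_off(85): free voice 1 | voices=[69 - 64 - -]
Op 7: note_on(77): voice 1 is free -> assigned | voices=[69 77 64 - -]
Op 8: note_on(88): voice 3 is free -> assigned | voices=[69 77 64 88 -]

Answer: 69 77 64 88 -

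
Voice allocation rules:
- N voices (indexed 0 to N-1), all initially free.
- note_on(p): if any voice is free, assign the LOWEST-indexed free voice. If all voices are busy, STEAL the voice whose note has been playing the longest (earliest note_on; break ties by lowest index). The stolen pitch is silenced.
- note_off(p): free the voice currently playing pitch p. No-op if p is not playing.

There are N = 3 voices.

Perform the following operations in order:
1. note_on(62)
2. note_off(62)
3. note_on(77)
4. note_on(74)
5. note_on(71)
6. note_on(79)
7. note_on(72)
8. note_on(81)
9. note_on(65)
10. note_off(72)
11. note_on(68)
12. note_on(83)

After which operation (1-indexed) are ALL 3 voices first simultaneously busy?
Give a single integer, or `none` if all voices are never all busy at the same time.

Answer: 5

Derivation:
Op 1: note_on(62): voice 0 is free -> assigned | voices=[62 - -]
Op 2: note_off(62): free voice 0 | voices=[- - -]
Op 3: note_on(77): voice 0 is free -> assigned | voices=[77 - -]
Op 4: note_on(74): voice 1 is free -> assigned | voices=[77 74 -]
Op 5: note_on(71): voice 2 is free -> assigned | voices=[77 74 71]
Op 6: note_on(79): all voices busy, STEAL voice 0 (pitch 77, oldest) -> assign | voices=[79 74 71]
Op 7: note_on(72): all voices busy, STEAL voice 1 (pitch 74, oldest) -> assign | voices=[79 72 71]
Op 8: note_on(81): all voices busy, STEAL voice 2 (pitch 71, oldest) -> assign | voices=[79 72 81]
Op 9: note_on(65): all voices busy, STEAL voice 0 (pitch 79, oldest) -> assign | voices=[65 72 81]
Op 10: note_off(72): free voice 1 | voices=[65 - 81]
Op 11: note_on(68): voice 1 is free -> assigned | voices=[65 68 81]
Op 12: note_on(83): all voices busy, STEAL voice 2 (pitch 81, oldest) -> assign | voices=[65 68 83]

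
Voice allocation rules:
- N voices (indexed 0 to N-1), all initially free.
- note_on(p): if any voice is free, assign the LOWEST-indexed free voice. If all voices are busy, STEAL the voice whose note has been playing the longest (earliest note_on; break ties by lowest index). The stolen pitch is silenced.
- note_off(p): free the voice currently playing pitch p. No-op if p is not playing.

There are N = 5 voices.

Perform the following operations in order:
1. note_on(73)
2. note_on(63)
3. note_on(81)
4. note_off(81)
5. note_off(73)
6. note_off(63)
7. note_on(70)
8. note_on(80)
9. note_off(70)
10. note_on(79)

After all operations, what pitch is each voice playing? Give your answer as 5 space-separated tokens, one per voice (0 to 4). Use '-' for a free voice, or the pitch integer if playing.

Answer: 79 80 - - -

Derivation:
Op 1: note_on(73): voice 0 is free -> assigned | voices=[73 - - - -]
Op 2: note_on(63): voice 1 is free -> assigned | voices=[73 63 - - -]
Op 3: note_on(81): voice 2 is free -> assigned | voices=[73 63 81 - -]
Op 4: note_off(81): free voice 2 | voices=[73 63 - - -]
Op 5: note_off(73): free voice 0 | voices=[- 63 - - -]
Op 6: note_off(63): free voice 1 | voices=[- - - - -]
Op 7: note_on(70): voice 0 is free -> assigned | voices=[70 - - - -]
Op 8: note_on(80): voice 1 is free -> assigned | voices=[70 80 - - -]
Op 9: note_off(70): free voice 0 | voices=[- 80 - - -]
Op 10: note_on(79): voice 0 is free -> assigned | voices=[79 80 - - -]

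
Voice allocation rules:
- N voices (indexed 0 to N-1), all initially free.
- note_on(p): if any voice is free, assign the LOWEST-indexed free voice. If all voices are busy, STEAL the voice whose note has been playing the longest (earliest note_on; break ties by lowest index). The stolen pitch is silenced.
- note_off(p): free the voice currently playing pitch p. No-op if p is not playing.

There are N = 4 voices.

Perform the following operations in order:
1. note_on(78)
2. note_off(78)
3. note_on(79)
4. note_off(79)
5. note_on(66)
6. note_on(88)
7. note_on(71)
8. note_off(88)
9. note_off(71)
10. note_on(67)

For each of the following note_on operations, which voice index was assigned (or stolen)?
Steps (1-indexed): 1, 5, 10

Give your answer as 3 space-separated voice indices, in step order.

Op 1: note_on(78): voice 0 is free -> assigned | voices=[78 - - -]
Op 2: note_off(78): free voice 0 | voices=[- - - -]
Op 3: note_on(79): voice 0 is free -> assigned | voices=[79 - - -]
Op 4: note_off(79): free voice 0 | voices=[- - - -]
Op 5: note_on(66): voice 0 is free -> assigned | voices=[66 - - -]
Op 6: note_on(88): voice 1 is free -> assigned | voices=[66 88 - -]
Op 7: note_on(71): voice 2 is free -> assigned | voices=[66 88 71 -]
Op 8: note_off(88): free voice 1 | voices=[66 - 71 -]
Op 9: note_off(71): free voice 2 | voices=[66 - - -]
Op 10: note_on(67): voice 1 is free -> assigned | voices=[66 67 - -]

Answer: 0 0 1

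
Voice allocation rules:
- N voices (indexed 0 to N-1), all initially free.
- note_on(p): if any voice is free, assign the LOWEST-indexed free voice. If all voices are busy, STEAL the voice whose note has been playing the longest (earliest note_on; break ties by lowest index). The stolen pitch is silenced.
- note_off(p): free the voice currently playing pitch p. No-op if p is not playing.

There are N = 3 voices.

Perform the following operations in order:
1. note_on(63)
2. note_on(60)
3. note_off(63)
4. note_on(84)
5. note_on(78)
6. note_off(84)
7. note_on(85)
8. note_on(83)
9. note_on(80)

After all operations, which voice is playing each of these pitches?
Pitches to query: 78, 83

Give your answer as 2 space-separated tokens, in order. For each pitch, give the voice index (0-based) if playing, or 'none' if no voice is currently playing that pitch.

Op 1: note_on(63): voice 0 is free -> assigned | voices=[63 - -]
Op 2: note_on(60): voice 1 is free -> assigned | voices=[63 60 -]
Op 3: note_off(63): free voice 0 | voices=[- 60 -]
Op 4: note_on(84): voice 0 is free -> assigned | voices=[84 60 -]
Op 5: note_on(78): voice 2 is free -> assigned | voices=[84 60 78]
Op 6: note_off(84): free voice 0 | voices=[- 60 78]
Op 7: note_on(85): voice 0 is free -> assigned | voices=[85 60 78]
Op 8: note_on(83): all voices busy, STEAL voice 1 (pitch 60, oldest) -> assign | voices=[85 83 78]
Op 9: note_on(80): all voices busy, STEAL voice 2 (pitch 78, oldest) -> assign | voices=[85 83 80]

Answer: none 1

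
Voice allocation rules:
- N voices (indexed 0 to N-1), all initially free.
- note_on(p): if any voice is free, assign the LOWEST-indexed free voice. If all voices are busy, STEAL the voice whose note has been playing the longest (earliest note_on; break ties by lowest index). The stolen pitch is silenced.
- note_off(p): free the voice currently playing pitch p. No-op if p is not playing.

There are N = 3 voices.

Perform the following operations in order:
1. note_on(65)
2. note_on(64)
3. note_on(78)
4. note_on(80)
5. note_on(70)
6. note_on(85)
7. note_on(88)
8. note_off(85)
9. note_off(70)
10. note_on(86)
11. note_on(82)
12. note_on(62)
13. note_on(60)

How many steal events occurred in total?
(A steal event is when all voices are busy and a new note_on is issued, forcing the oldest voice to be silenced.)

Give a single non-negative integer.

Op 1: note_on(65): voice 0 is free -> assigned | voices=[65 - -]
Op 2: note_on(64): voice 1 is free -> assigned | voices=[65 64 -]
Op 3: note_on(78): voice 2 is free -> assigned | voices=[65 64 78]
Op 4: note_on(80): all voices busy, STEAL voice 0 (pitch 65, oldest) -> assign | voices=[80 64 78]
Op 5: note_on(70): all voices busy, STEAL voice 1 (pitch 64, oldest) -> assign | voices=[80 70 78]
Op 6: note_on(85): all voices busy, STEAL voice 2 (pitch 78, oldest) -> assign | voices=[80 70 85]
Op 7: note_on(88): all voices busy, STEAL voice 0 (pitch 80, oldest) -> assign | voices=[88 70 85]
Op 8: note_off(85): free voice 2 | voices=[88 70 -]
Op 9: note_off(70): free voice 1 | voices=[88 - -]
Op 10: note_on(86): voice 1 is free -> assigned | voices=[88 86 -]
Op 11: note_on(82): voice 2 is free -> assigned | voices=[88 86 82]
Op 12: note_on(62): all voices busy, STEAL voice 0 (pitch 88, oldest) -> assign | voices=[62 86 82]
Op 13: note_on(60): all voices busy, STEAL voice 1 (pitch 86, oldest) -> assign | voices=[62 60 82]

Answer: 6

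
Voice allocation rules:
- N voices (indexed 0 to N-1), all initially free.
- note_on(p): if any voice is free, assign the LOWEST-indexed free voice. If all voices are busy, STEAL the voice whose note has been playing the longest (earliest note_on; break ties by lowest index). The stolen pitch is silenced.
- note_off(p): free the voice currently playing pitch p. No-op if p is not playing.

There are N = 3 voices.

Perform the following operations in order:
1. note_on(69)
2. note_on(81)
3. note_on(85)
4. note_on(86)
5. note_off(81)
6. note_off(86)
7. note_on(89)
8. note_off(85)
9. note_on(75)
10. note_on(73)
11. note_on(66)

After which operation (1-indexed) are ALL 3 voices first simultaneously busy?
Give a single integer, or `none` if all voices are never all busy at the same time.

Answer: 3

Derivation:
Op 1: note_on(69): voice 0 is free -> assigned | voices=[69 - -]
Op 2: note_on(81): voice 1 is free -> assigned | voices=[69 81 -]
Op 3: note_on(85): voice 2 is free -> assigned | voices=[69 81 85]
Op 4: note_on(86): all voices busy, STEAL voice 0 (pitch 69, oldest) -> assign | voices=[86 81 85]
Op 5: note_off(81): free voice 1 | voices=[86 - 85]
Op 6: note_off(86): free voice 0 | voices=[- - 85]
Op 7: note_on(89): voice 0 is free -> assigned | voices=[89 - 85]
Op 8: note_off(85): free voice 2 | voices=[89 - -]
Op 9: note_on(75): voice 1 is free -> assigned | voices=[89 75 -]
Op 10: note_on(73): voice 2 is free -> assigned | voices=[89 75 73]
Op 11: note_on(66): all voices busy, STEAL voice 0 (pitch 89, oldest) -> assign | voices=[66 75 73]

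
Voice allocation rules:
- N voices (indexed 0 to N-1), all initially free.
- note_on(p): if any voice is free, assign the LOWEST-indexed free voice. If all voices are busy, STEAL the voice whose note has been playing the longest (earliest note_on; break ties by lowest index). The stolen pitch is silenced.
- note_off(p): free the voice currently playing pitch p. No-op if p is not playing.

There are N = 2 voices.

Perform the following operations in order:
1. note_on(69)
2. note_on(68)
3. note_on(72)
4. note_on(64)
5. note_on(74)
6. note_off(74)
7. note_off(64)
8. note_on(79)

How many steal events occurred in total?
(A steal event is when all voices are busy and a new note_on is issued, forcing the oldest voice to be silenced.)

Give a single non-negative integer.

Op 1: note_on(69): voice 0 is free -> assigned | voices=[69 -]
Op 2: note_on(68): voice 1 is free -> assigned | voices=[69 68]
Op 3: note_on(72): all voices busy, STEAL voice 0 (pitch 69, oldest) -> assign | voices=[72 68]
Op 4: note_on(64): all voices busy, STEAL voice 1 (pitch 68, oldest) -> assign | voices=[72 64]
Op 5: note_on(74): all voices busy, STEAL voice 0 (pitch 72, oldest) -> assign | voices=[74 64]
Op 6: note_off(74): free voice 0 | voices=[- 64]
Op 7: note_off(64): free voice 1 | voices=[- -]
Op 8: note_on(79): voice 0 is free -> assigned | voices=[79 -]

Answer: 3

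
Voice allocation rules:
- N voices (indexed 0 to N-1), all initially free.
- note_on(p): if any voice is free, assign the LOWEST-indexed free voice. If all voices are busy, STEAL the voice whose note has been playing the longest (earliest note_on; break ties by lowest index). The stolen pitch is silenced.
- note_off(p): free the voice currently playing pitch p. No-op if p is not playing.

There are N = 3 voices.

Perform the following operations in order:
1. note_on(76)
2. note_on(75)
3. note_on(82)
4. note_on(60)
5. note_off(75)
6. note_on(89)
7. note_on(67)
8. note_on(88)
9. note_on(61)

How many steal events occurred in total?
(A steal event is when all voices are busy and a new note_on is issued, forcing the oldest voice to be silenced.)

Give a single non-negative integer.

Answer: 4

Derivation:
Op 1: note_on(76): voice 0 is free -> assigned | voices=[76 - -]
Op 2: note_on(75): voice 1 is free -> assigned | voices=[76 75 -]
Op 3: note_on(82): voice 2 is free -> assigned | voices=[76 75 82]
Op 4: note_on(60): all voices busy, STEAL voice 0 (pitch 76, oldest) -> assign | voices=[60 75 82]
Op 5: note_off(75): free voice 1 | voices=[60 - 82]
Op 6: note_on(89): voice 1 is free -> assigned | voices=[60 89 82]
Op 7: note_on(67): all voices busy, STEAL voice 2 (pitch 82, oldest) -> assign | voices=[60 89 67]
Op 8: note_on(88): all voices busy, STEAL voice 0 (pitch 60, oldest) -> assign | voices=[88 89 67]
Op 9: note_on(61): all voices busy, STEAL voice 1 (pitch 89, oldest) -> assign | voices=[88 61 67]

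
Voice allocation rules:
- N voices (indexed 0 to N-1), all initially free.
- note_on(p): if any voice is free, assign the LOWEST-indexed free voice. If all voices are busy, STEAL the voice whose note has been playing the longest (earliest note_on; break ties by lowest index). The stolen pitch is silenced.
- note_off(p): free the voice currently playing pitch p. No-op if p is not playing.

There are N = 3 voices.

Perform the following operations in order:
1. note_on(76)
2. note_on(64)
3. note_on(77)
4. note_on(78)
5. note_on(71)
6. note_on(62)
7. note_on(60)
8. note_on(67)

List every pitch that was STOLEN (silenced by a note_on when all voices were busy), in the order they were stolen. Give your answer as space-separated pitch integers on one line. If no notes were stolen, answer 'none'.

Op 1: note_on(76): voice 0 is free -> assigned | voices=[76 - -]
Op 2: note_on(64): voice 1 is free -> assigned | voices=[76 64 -]
Op 3: note_on(77): voice 2 is free -> assigned | voices=[76 64 77]
Op 4: note_on(78): all voices busy, STEAL voice 0 (pitch 76, oldest) -> assign | voices=[78 64 77]
Op 5: note_on(71): all voices busy, STEAL voice 1 (pitch 64, oldest) -> assign | voices=[78 71 77]
Op 6: note_on(62): all voices busy, STEAL voice 2 (pitch 77, oldest) -> assign | voices=[78 71 62]
Op 7: note_on(60): all voices busy, STEAL voice 0 (pitch 78, oldest) -> assign | voices=[60 71 62]
Op 8: note_on(67): all voices busy, STEAL voice 1 (pitch 71, oldest) -> assign | voices=[60 67 62]

Answer: 76 64 77 78 71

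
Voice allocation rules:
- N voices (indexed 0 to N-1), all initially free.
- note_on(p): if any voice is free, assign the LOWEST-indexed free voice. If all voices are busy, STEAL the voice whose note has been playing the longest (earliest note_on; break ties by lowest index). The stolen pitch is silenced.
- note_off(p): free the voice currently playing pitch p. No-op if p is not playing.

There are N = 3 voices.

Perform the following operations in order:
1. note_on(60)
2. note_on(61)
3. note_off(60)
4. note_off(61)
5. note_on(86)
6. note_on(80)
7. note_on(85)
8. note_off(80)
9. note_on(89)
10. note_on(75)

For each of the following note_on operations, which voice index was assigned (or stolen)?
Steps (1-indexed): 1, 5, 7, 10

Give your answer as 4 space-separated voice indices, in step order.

Answer: 0 0 2 0

Derivation:
Op 1: note_on(60): voice 0 is free -> assigned | voices=[60 - -]
Op 2: note_on(61): voice 1 is free -> assigned | voices=[60 61 -]
Op 3: note_off(60): free voice 0 | voices=[- 61 -]
Op 4: note_off(61): free voice 1 | voices=[- - -]
Op 5: note_on(86): voice 0 is free -> assigned | voices=[86 - -]
Op 6: note_on(80): voice 1 is free -> assigned | voices=[86 80 -]
Op 7: note_on(85): voice 2 is free -> assigned | voices=[86 80 85]
Op 8: note_off(80): free voice 1 | voices=[86 - 85]
Op 9: note_on(89): voice 1 is free -> assigned | voices=[86 89 85]
Op 10: note_on(75): all voices busy, STEAL voice 0 (pitch 86, oldest) -> assign | voices=[75 89 85]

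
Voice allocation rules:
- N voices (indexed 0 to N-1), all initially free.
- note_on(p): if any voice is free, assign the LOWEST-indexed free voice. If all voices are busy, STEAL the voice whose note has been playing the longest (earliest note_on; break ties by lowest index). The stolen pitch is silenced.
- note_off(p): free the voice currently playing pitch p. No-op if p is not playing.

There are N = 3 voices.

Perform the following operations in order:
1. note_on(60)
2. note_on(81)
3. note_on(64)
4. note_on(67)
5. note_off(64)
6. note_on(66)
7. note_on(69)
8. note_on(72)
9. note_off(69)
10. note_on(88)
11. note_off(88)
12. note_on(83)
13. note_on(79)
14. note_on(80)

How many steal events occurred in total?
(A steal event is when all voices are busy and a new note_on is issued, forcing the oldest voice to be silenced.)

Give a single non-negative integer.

Op 1: note_on(60): voice 0 is free -> assigned | voices=[60 - -]
Op 2: note_on(81): voice 1 is free -> assigned | voices=[60 81 -]
Op 3: note_on(64): voice 2 is free -> assigned | voices=[60 81 64]
Op 4: note_on(67): all voices busy, STEAL voice 0 (pitch 60, oldest) -> assign | voices=[67 81 64]
Op 5: note_off(64): free voice 2 | voices=[67 81 -]
Op 6: note_on(66): voice 2 is free -> assigned | voices=[67 81 66]
Op 7: note_on(69): all voices busy, STEAL voice 1 (pitch 81, oldest) -> assign | voices=[67 69 66]
Op 8: note_on(72): all voices busy, STEAL voice 0 (pitch 67, oldest) -> assign | voices=[72 69 66]
Op 9: note_off(69): free voice 1 | voices=[72 - 66]
Op 10: note_on(88): voice 1 is free -> assigned | voices=[72 88 66]
Op 11: note_off(88): free voice 1 | voices=[72 - 66]
Op 12: note_on(83): voice 1 is free -> assigned | voices=[72 83 66]
Op 13: note_on(79): all voices busy, STEAL voice 2 (pitch 66, oldest) -> assign | voices=[72 83 79]
Op 14: note_on(80): all voices busy, STEAL voice 0 (pitch 72, oldest) -> assign | voices=[80 83 79]

Answer: 5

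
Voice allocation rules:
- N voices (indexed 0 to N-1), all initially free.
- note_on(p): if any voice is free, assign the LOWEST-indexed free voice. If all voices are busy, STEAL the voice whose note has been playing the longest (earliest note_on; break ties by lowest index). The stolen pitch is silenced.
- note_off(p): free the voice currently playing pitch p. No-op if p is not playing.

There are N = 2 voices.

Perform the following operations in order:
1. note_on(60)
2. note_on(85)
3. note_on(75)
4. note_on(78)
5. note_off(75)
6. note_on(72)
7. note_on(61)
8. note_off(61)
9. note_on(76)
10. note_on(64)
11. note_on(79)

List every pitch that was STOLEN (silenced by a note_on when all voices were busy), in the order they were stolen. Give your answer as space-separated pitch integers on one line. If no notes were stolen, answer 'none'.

Answer: 60 85 78 72 76

Derivation:
Op 1: note_on(60): voice 0 is free -> assigned | voices=[60 -]
Op 2: note_on(85): voice 1 is free -> assigned | voices=[60 85]
Op 3: note_on(75): all voices busy, STEAL voice 0 (pitch 60, oldest) -> assign | voices=[75 85]
Op 4: note_on(78): all voices busy, STEAL voice 1 (pitch 85, oldest) -> assign | voices=[75 78]
Op 5: note_off(75): free voice 0 | voices=[- 78]
Op 6: note_on(72): voice 0 is free -> assigned | voices=[72 78]
Op 7: note_on(61): all voices busy, STEAL voice 1 (pitch 78, oldest) -> assign | voices=[72 61]
Op 8: note_off(61): free voice 1 | voices=[72 -]
Op 9: note_on(76): voice 1 is free -> assigned | voices=[72 76]
Op 10: note_on(64): all voices busy, STEAL voice 0 (pitch 72, oldest) -> assign | voices=[64 76]
Op 11: note_on(79): all voices busy, STEAL voice 1 (pitch 76, oldest) -> assign | voices=[64 79]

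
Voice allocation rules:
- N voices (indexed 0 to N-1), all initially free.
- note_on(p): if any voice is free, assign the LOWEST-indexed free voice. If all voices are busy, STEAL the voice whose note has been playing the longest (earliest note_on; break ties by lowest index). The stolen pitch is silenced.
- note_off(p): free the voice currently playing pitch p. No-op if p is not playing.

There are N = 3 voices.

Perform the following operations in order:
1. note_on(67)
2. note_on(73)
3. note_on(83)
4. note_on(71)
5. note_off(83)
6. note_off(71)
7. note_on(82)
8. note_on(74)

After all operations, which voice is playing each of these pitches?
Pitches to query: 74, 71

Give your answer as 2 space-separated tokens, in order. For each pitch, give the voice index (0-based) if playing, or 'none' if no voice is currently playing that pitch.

Op 1: note_on(67): voice 0 is free -> assigned | voices=[67 - -]
Op 2: note_on(73): voice 1 is free -> assigned | voices=[67 73 -]
Op 3: note_on(83): voice 2 is free -> assigned | voices=[67 73 83]
Op 4: note_on(71): all voices busy, STEAL voice 0 (pitch 67, oldest) -> assign | voices=[71 73 83]
Op 5: note_off(83): free voice 2 | voices=[71 73 -]
Op 6: note_off(71): free voice 0 | voices=[- 73 -]
Op 7: note_on(82): voice 0 is free -> assigned | voices=[82 73 -]
Op 8: note_on(74): voice 2 is free -> assigned | voices=[82 73 74]

Answer: 2 none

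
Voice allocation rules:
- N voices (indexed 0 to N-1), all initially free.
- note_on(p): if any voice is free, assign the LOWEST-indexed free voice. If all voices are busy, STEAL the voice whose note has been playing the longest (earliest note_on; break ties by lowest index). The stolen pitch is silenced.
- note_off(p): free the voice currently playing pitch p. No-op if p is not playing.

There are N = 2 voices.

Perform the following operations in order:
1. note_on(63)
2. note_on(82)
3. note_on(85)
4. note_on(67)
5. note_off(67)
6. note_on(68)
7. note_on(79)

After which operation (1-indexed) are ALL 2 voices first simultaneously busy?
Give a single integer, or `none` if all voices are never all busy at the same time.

Answer: 2

Derivation:
Op 1: note_on(63): voice 0 is free -> assigned | voices=[63 -]
Op 2: note_on(82): voice 1 is free -> assigned | voices=[63 82]
Op 3: note_on(85): all voices busy, STEAL voice 0 (pitch 63, oldest) -> assign | voices=[85 82]
Op 4: note_on(67): all voices busy, STEAL voice 1 (pitch 82, oldest) -> assign | voices=[85 67]
Op 5: note_off(67): free voice 1 | voices=[85 -]
Op 6: note_on(68): voice 1 is free -> assigned | voices=[85 68]
Op 7: note_on(79): all voices busy, STEAL voice 0 (pitch 85, oldest) -> assign | voices=[79 68]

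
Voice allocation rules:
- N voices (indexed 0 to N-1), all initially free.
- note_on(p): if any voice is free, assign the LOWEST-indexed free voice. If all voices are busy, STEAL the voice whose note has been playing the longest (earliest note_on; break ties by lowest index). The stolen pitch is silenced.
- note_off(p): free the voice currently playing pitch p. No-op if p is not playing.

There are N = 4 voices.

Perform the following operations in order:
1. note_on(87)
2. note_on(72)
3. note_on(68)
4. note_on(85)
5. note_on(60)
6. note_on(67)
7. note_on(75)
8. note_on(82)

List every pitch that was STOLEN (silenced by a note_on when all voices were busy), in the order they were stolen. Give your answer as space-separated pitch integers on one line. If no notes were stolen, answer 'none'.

Answer: 87 72 68 85

Derivation:
Op 1: note_on(87): voice 0 is free -> assigned | voices=[87 - - -]
Op 2: note_on(72): voice 1 is free -> assigned | voices=[87 72 - -]
Op 3: note_on(68): voice 2 is free -> assigned | voices=[87 72 68 -]
Op 4: note_on(85): voice 3 is free -> assigned | voices=[87 72 68 85]
Op 5: note_on(60): all voices busy, STEAL voice 0 (pitch 87, oldest) -> assign | voices=[60 72 68 85]
Op 6: note_on(67): all voices busy, STEAL voice 1 (pitch 72, oldest) -> assign | voices=[60 67 68 85]
Op 7: note_on(75): all voices busy, STEAL voice 2 (pitch 68, oldest) -> assign | voices=[60 67 75 85]
Op 8: note_on(82): all voices busy, STEAL voice 3 (pitch 85, oldest) -> assign | voices=[60 67 75 82]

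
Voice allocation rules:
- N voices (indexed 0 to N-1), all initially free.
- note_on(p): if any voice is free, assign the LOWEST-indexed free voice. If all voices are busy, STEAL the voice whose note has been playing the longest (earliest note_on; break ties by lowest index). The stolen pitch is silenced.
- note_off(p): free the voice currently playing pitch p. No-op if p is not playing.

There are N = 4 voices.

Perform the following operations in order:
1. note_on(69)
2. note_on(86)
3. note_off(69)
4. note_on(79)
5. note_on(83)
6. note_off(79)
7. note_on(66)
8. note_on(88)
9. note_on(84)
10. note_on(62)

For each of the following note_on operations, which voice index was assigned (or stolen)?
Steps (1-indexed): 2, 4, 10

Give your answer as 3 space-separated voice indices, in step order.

Answer: 1 0 2

Derivation:
Op 1: note_on(69): voice 0 is free -> assigned | voices=[69 - - -]
Op 2: note_on(86): voice 1 is free -> assigned | voices=[69 86 - -]
Op 3: note_off(69): free voice 0 | voices=[- 86 - -]
Op 4: note_on(79): voice 0 is free -> assigned | voices=[79 86 - -]
Op 5: note_on(83): voice 2 is free -> assigned | voices=[79 86 83 -]
Op 6: note_off(79): free voice 0 | voices=[- 86 83 -]
Op 7: note_on(66): voice 0 is free -> assigned | voices=[66 86 83 -]
Op 8: note_on(88): voice 3 is free -> assigned | voices=[66 86 83 88]
Op 9: note_on(84): all voices busy, STEAL voice 1 (pitch 86, oldest) -> assign | voices=[66 84 83 88]
Op 10: note_on(62): all voices busy, STEAL voice 2 (pitch 83, oldest) -> assign | voices=[66 84 62 88]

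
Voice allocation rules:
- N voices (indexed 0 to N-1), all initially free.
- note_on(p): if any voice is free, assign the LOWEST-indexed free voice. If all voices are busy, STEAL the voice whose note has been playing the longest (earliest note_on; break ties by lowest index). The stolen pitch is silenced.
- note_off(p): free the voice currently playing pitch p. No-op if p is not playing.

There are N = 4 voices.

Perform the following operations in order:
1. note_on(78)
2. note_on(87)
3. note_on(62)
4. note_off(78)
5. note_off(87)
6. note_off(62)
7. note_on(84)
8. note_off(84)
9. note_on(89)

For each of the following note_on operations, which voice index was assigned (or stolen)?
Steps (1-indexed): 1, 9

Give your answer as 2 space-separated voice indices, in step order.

Answer: 0 0

Derivation:
Op 1: note_on(78): voice 0 is free -> assigned | voices=[78 - - -]
Op 2: note_on(87): voice 1 is free -> assigned | voices=[78 87 - -]
Op 3: note_on(62): voice 2 is free -> assigned | voices=[78 87 62 -]
Op 4: note_off(78): free voice 0 | voices=[- 87 62 -]
Op 5: note_off(87): free voice 1 | voices=[- - 62 -]
Op 6: note_off(62): free voice 2 | voices=[- - - -]
Op 7: note_on(84): voice 0 is free -> assigned | voices=[84 - - -]
Op 8: note_off(84): free voice 0 | voices=[- - - -]
Op 9: note_on(89): voice 0 is free -> assigned | voices=[89 - - -]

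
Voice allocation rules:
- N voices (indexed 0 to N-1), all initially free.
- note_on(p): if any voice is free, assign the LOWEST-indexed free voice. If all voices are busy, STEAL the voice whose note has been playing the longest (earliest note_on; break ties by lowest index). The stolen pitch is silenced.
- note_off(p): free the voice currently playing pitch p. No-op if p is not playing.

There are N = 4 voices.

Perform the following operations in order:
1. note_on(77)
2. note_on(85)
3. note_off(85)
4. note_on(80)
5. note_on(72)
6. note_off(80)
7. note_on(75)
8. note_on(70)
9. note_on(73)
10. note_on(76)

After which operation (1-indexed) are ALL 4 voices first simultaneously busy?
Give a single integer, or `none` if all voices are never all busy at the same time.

Op 1: note_on(77): voice 0 is free -> assigned | voices=[77 - - -]
Op 2: note_on(85): voice 1 is free -> assigned | voices=[77 85 - -]
Op 3: note_off(85): free voice 1 | voices=[77 - - -]
Op 4: note_on(80): voice 1 is free -> assigned | voices=[77 80 - -]
Op 5: note_on(72): voice 2 is free -> assigned | voices=[77 80 72 -]
Op 6: note_off(80): free voice 1 | voices=[77 - 72 -]
Op 7: note_on(75): voice 1 is free -> assigned | voices=[77 75 72 -]
Op 8: note_on(70): voice 3 is free -> assigned | voices=[77 75 72 70]
Op 9: note_on(73): all voices busy, STEAL voice 0 (pitch 77, oldest) -> assign | voices=[73 75 72 70]
Op 10: note_on(76): all voices busy, STEAL voice 2 (pitch 72, oldest) -> assign | voices=[73 75 76 70]

Answer: 8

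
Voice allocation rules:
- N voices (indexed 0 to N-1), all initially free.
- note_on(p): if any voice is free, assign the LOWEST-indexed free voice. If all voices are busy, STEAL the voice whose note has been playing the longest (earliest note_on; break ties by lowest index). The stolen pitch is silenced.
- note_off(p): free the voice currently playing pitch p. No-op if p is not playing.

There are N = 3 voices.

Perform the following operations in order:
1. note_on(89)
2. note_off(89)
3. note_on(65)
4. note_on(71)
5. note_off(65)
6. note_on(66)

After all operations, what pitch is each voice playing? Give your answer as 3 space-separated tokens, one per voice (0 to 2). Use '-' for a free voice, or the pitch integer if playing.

Answer: 66 71 -

Derivation:
Op 1: note_on(89): voice 0 is free -> assigned | voices=[89 - -]
Op 2: note_off(89): free voice 0 | voices=[- - -]
Op 3: note_on(65): voice 0 is free -> assigned | voices=[65 - -]
Op 4: note_on(71): voice 1 is free -> assigned | voices=[65 71 -]
Op 5: note_off(65): free voice 0 | voices=[- 71 -]
Op 6: note_on(66): voice 0 is free -> assigned | voices=[66 71 -]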